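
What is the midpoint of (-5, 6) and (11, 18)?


Midpoint = ((-5+11)/2, (6+18)/2) = (3, 12)

(3, 12)


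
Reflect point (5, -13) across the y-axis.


Reflection across y-axis: (x, y) -> (-x, y)
(5, -13) -> (-5, -13)

(-5, -13)


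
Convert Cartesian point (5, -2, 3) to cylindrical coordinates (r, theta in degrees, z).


r = sqrt(5^2 + (-2)^2) = 5.3852
theta = atan2(-2, 5) = 338.1986 deg
z = 3

r = 5.3852, theta = 338.1986 deg, z = 3


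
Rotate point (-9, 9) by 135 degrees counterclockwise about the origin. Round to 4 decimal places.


x' = -9*cos(135) - 9*sin(135) = 0
y' = -9*sin(135) + 9*cos(135) = -12.7279

(0, -12.7279)


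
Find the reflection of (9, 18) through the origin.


Reflection through origin: (x, y) -> (-x, -y)
(9, 18) -> (-9, -18)

(-9, -18)


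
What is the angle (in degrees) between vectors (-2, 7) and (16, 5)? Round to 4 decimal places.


dot = -2*16 + 7*5 = 3
|u| = 7.2801, |v| = 16.7631
cos(angle) = 0.0246
angle = 88.5914 degrees

88.5914 degrees


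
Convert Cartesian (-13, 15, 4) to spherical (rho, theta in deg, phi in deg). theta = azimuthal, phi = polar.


rho = sqrt((-13)^2 + 15^2 + 4^2) = 20.2485
theta = atan2(15, -13) = 130.9144 deg
phi = acos(4/20.2485) = 78.6065 deg

rho = 20.2485, theta = 130.9144 deg, phi = 78.6065 deg


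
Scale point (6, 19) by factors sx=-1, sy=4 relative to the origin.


Scaling: (x*sx, y*sy) = (6*-1, 19*4) = (-6, 76)

(-6, 76)


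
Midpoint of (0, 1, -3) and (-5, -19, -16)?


Midpoint = ((0+-5)/2, (1+-19)/2, (-3+-16)/2) = (-2.5, -9, -9.5)

(-2.5, -9, -9.5)


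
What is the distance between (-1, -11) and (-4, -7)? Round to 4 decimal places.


d = sqrt((-4--1)^2 + (-7--11)^2) = 5

5


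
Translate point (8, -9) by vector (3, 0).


Translation: (x+dx, y+dy) = (8+3, -9+0) = (11, -9)

(11, -9)


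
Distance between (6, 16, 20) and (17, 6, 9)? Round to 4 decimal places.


d = sqrt((17-6)^2 + (6-16)^2 + (9-20)^2) = 18.4932

18.4932


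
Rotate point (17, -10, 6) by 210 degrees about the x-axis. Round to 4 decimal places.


x' = 17
y' = -10*cos(210) - 6*sin(210) = 11.6603
z' = -10*sin(210) + 6*cos(210) = -0.1962

(17, 11.6603, -0.1962)


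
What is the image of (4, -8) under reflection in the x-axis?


Reflection across x-axis: (x, y) -> (x, -y)
(4, -8) -> (4, 8)

(4, 8)


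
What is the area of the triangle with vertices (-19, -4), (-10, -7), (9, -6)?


Area = |x1(y2-y3) + x2(y3-y1) + x3(y1-y2)| / 2
= |-19*(-7--6) + -10*(-6--4) + 9*(-4--7)| / 2
= 33

33


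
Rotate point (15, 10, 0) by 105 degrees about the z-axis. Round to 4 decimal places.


x' = 15*cos(105) - 10*sin(105) = -13.5415
y' = 15*sin(105) + 10*cos(105) = 11.9007
z' = 0

(-13.5415, 11.9007, 0)


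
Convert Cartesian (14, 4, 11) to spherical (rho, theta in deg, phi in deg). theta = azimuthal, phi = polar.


rho = sqrt(14^2 + 4^2 + 11^2) = 18.2483
theta = atan2(4, 14) = 15.9454 deg
phi = acos(11/18.2483) = 52.9296 deg

rho = 18.2483, theta = 15.9454 deg, phi = 52.9296 deg


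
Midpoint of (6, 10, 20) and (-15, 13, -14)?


Midpoint = ((6+-15)/2, (10+13)/2, (20+-14)/2) = (-4.5, 11.5, 3)

(-4.5, 11.5, 3)


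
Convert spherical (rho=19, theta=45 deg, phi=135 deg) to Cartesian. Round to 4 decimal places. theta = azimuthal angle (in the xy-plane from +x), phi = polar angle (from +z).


x = 19 * sin(135) * cos(45) = 9.5
y = 19 * sin(135) * sin(45) = 9.5
z = 19 * cos(135) = -13.435

(9.5, 9.5, -13.435)


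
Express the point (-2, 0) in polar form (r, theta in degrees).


r = sqrt((-2)^2 + 0^2) = 2
theta = atan2(0, -2) = 180 degrees

r = 2, theta = 180 degrees


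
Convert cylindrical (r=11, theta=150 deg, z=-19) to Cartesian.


x = 11 * cos(150) = -9.5263
y = 11 * sin(150) = 5.5
z = -19

(-9.5263, 5.5, -19)


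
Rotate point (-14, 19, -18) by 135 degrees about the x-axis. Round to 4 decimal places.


x' = -14
y' = 19*cos(135) - -18*sin(135) = -0.7071
z' = 19*sin(135) + -18*cos(135) = 26.163

(-14, -0.7071, 26.163)


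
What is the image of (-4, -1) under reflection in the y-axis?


Reflection across y-axis: (x, y) -> (-x, y)
(-4, -1) -> (4, -1)

(4, -1)


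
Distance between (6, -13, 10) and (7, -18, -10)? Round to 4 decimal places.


d = sqrt((7-6)^2 + (-18--13)^2 + (-10-10)^2) = 20.6398

20.6398


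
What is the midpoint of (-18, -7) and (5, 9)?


Midpoint = ((-18+5)/2, (-7+9)/2) = (-6.5, 1)

(-6.5, 1)


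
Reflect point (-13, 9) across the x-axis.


Reflection across x-axis: (x, y) -> (x, -y)
(-13, 9) -> (-13, -9)

(-13, -9)


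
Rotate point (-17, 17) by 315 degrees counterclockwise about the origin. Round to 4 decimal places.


x' = -17*cos(315) - 17*sin(315) = 0
y' = -17*sin(315) + 17*cos(315) = 24.0416

(0, 24.0416)


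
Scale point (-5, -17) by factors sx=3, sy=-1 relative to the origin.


Scaling: (x*sx, y*sy) = (-5*3, -17*-1) = (-15, 17)

(-15, 17)


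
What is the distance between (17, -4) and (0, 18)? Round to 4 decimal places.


d = sqrt((0-17)^2 + (18--4)^2) = 27.8029

27.8029


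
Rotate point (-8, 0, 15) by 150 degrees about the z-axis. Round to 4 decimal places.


x' = -8*cos(150) - 0*sin(150) = 6.9282
y' = -8*sin(150) + 0*cos(150) = -4
z' = 15

(6.9282, -4, 15)


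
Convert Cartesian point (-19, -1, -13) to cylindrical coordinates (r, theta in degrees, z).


r = sqrt((-19)^2 + (-1)^2) = 19.0263
theta = atan2(-1, -19) = 183.0128 deg
z = -13

r = 19.0263, theta = 183.0128 deg, z = -13


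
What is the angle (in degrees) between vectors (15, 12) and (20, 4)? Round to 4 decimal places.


dot = 15*20 + 12*4 = 348
|u| = 19.2094, |v| = 20.3961
cos(angle) = 0.8882
angle = 27.3499 degrees

27.3499 degrees


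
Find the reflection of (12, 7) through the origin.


Reflection through origin: (x, y) -> (-x, -y)
(12, 7) -> (-12, -7)

(-12, -7)


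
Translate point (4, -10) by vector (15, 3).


Translation: (x+dx, y+dy) = (4+15, -10+3) = (19, -7)

(19, -7)


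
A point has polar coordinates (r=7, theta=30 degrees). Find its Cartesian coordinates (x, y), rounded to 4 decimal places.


x = 7 * cos(30) = 6.0622
y = 7 * sin(30) = 3.5

(6.0622, 3.5)


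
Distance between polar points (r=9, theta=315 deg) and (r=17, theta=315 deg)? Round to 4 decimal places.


d = sqrt(r1^2 + r2^2 - 2*r1*r2*cos(t2-t1))
d = sqrt(9^2 + 17^2 - 2*9*17*cos(315-315)) = 8

8


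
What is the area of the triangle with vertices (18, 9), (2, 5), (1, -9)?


Area = |x1(y2-y3) + x2(y3-y1) + x3(y1-y2)| / 2
= |18*(5--9) + 2*(-9-9) + 1*(9-5)| / 2
= 110

110


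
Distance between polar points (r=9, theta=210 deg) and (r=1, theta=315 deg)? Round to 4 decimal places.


d = sqrt(r1^2 + r2^2 - 2*r1*r2*cos(t2-t1))
d = sqrt(9^2 + 1^2 - 2*9*1*cos(315-210)) = 9.3091

9.3091


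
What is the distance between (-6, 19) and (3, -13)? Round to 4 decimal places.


d = sqrt((3--6)^2 + (-13-19)^2) = 33.2415

33.2415


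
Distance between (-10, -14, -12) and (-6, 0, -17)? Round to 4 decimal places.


d = sqrt((-6--10)^2 + (0--14)^2 + (-17--12)^2) = 15.3948

15.3948


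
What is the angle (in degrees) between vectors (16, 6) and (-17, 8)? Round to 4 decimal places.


dot = 16*-17 + 6*8 = -224
|u| = 17.088, |v| = 18.7883
cos(angle) = -0.6977
angle = 134.2428 degrees

134.2428 degrees


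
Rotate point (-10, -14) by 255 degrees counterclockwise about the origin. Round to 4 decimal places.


x' = -10*cos(255) - -14*sin(255) = -10.9348
y' = -10*sin(255) + -14*cos(255) = 13.2827

(-10.9348, 13.2827)


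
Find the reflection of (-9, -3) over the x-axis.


Reflection across x-axis: (x, y) -> (x, -y)
(-9, -3) -> (-9, 3)

(-9, 3)


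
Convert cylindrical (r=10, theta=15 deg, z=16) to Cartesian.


x = 10 * cos(15) = 9.6593
y = 10 * sin(15) = 2.5882
z = 16

(9.6593, 2.5882, 16)


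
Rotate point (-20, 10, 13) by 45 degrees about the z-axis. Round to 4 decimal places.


x' = -20*cos(45) - 10*sin(45) = -21.2132
y' = -20*sin(45) + 10*cos(45) = -7.0711
z' = 13

(-21.2132, -7.0711, 13)


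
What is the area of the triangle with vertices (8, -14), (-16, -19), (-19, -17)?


Area = |x1(y2-y3) + x2(y3-y1) + x3(y1-y2)| / 2
= |8*(-19--17) + -16*(-17--14) + -19*(-14--19)| / 2
= 31.5

31.5


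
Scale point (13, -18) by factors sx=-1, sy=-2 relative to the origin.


Scaling: (x*sx, y*sy) = (13*-1, -18*-2) = (-13, 36)

(-13, 36)


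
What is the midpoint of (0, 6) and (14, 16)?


Midpoint = ((0+14)/2, (6+16)/2) = (7, 11)

(7, 11)


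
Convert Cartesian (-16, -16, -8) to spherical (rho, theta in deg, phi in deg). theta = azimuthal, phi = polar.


rho = sqrt((-16)^2 + (-16)^2 + (-8)^2) = 24
theta = atan2(-16, -16) = 225 deg
phi = acos(-8/24) = 109.4712 deg

rho = 24, theta = 225 deg, phi = 109.4712 deg


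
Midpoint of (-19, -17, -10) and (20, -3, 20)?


Midpoint = ((-19+20)/2, (-17+-3)/2, (-10+20)/2) = (0.5, -10, 5)

(0.5, -10, 5)


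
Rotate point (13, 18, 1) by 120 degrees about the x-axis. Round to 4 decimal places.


x' = 13
y' = 18*cos(120) - 1*sin(120) = -9.866
z' = 18*sin(120) + 1*cos(120) = 15.0885

(13, -9.866, 15.0885)


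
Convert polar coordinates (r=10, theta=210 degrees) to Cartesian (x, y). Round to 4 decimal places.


x = 10 * cos(210) = -8.6603
y = 10 * sin(210) = -5

(-8.6603, -5)


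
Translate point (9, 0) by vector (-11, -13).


Translation: (x+dx, y+dy) = (9+-11, 0+-13) = (-2, -13)

(-2, -13)


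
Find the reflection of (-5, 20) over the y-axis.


Reflection across y-axis: (x, y) -> (-x, y)
(-5, 20) -> (5, 20)

(5, 20)


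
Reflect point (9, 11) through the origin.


Reflection through origin: (x, y) -> (-x, -y)
(9, 11) -> (-9, -11)

(-9, -11)


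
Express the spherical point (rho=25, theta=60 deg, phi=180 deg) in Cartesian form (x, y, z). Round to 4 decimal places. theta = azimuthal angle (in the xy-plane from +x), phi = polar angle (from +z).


x = 25 * sin(180) * cos(60) = 0
y = 25 * sin(180) * sin(60) = 0
z = 25 * cos(180) = -25

(0, 0, -25)


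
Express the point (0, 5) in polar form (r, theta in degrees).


r = sqrt(0^2 + 5^2) = 5
theta = atan2(5, 0) = 90 degrees

r = 5, theta = 90 degrees


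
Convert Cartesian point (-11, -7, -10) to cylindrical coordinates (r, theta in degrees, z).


r = sqrt((-11)^2 + (-7)^2) = 13.0384
theta = atan2(-7, -11) = 212.4712 deg
z = -10

r = 13.0384, theta = 212.4712 deg, z = -10


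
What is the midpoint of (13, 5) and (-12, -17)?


Midpoint = ((13+-12)/2, (5+-17)/2) = (0.5, -6)

(0.5, -6)


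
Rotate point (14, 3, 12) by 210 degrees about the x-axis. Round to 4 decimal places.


x' = 14
y' = 3*cos(210) - 12*sin(210) = 3.4019
z' = 3*sin(210) + 12*cos(210) = -11.8923

(14, 3.4019, -11.8923)


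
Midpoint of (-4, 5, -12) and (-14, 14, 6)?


Midpoint = ((-4+-14)/2, (5+14)/2, (-12+6)/2) = (-9, 9.5, -3)

(-9, 9.5, -3)


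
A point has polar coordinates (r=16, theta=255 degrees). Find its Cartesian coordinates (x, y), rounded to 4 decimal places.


x = 16 * cos(255) = -4.1411
y = 16 * sin(255) = -15.4548

(-4.1411, -15.4548)


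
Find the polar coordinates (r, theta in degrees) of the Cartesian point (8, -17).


r = sqrt(8^2 + (-17)^2) = 18.7883
theta = atan2(-17, 8) = 295.2011 degrees

r = 18.7883, theta = 295.2011 degrees


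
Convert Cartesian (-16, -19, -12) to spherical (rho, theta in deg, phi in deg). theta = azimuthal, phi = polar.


rho = sqrt((-16)^2 + (-19)^2 + (-12)^2) = 27.5862
theta = atan2(-19, -16) = 229.8991 deg
phi = acos(-12/27.5862) = 115.7853 deg

rho = 27.5862, theta = 229.8991 deg, phi = 115.7853 deg


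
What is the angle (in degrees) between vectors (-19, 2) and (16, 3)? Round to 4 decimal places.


dot = -19*16 + 2*3 = -298
|u| = 19.105, |v| = 16.2788
cos(angle) = -0.9582
angle = 163.3713 degrees

163.3713 degrees


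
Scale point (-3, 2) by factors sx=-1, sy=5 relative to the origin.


Scaling: (x*sx, y*sy) = (-3*-1, 2*5) = (3, 10)

(3, 10)


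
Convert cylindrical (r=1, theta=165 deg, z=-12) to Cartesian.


x = 1 * cos(165) = -0.9659
y = 1 * sin(165) = 0.2588
z = -12

(-0.9659, 0.2588, -12)


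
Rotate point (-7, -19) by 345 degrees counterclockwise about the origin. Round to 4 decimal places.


x' = -7*cos(345) - -19*sin(345) = -11.679
y' = -7*sin(345) + -19*cos(345) = -16.5409

(-11.679, -16.5409)


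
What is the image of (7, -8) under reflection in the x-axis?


Reflection across x-axis: (x, y) -> (x, -y)
(7, -8) -> (7, 8)

(7, 8)


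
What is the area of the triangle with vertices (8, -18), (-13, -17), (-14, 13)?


Area = |x1(y2-y3) + x2(y3-y1) + x3(y1-y2)| / 2
= |8*(-17-13) + -13*(13--18) + -14*(-18--17)| / 2
= 314.5

314.5


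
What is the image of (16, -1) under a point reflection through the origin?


Reflection through origin: (x, y) -> (-x, -y)
(16, -1) -> (-16, 1)

(-16, 1)


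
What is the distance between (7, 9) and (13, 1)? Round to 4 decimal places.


d = sqrt((13-7)^2 + (1-9)^2) = 10

10


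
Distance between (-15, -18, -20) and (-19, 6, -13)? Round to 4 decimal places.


d = sqrt((-19--15)^2 + (6--18)^2 + (-13--20)^2) = 25.318

25.318


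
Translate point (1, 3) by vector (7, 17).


Translation: (x+dx, y+dy) = (1+7, 3+17) = (8, 20)

(8, 20)


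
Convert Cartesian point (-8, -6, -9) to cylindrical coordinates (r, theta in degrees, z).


r = sqrt((-8)^2 + (-6)^2) = 10
theta = atan2(-6, -8) = 216.8699 deg
z = -9

r = 10, theta = 216.8699 deg, z = -9


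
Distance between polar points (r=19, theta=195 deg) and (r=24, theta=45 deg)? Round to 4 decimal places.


d = sqrt(r1^2 + r2^2 - 2*r1*r2*cos(t2-t1))
d = sqrt(19^2 + 24^2 - 2*19*24*cos(45-195)) = 41.555

41.555


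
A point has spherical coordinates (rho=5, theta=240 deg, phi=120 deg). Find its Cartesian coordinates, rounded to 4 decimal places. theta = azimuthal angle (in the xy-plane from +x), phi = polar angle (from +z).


x = 5 * sin(120) * cos(240) = -2.1651
y = 5 * sin(120) * sin(240) = -3.75
z = 5 * cos(120) = -2.5

(-2.1651, -3.75, -2.5)


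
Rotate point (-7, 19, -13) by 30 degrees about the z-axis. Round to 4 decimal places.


x' = -7*cos(30) - 19*sin(30) = -15.5622
y' = -7*sin(30) + 19*cos(30) = 12.9545
z' = -13

(-15.5622, 12.9545, -13)


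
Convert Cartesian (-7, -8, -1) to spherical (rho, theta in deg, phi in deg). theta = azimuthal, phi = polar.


rho = sqrt((-7)^2 + (-8)^2 + (-1)^2) = 10.6771
theta = atan2(-8, -7) = 228.8141 deg
phi = acos(-1/10.6771) = 95.3741 deg

rho = 10.6771, theta = 228.8141 deg, phi = 95.3741 deg


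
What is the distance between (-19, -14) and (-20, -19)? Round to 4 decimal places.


d = sqrt((-20--19)^2 + (-19--14)^2) = 5.099

5.099


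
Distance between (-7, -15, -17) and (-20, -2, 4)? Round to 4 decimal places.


d = sqrt((-20--7)^2 + (-2--15)^2 + (4--17)^2) = 27.9106

27.9106


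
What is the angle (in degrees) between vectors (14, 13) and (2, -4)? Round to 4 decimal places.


dot = 14*2 + 13*-4 = -24
|u| = 19.105, |v| = 4.4721
cos(angle) = -0.2809
angle = 106.3139 degrees

106.3139 degrees


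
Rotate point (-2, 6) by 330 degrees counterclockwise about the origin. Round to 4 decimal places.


x' = -2*cos(330) - 6*sin(330) = 1.2679
y' = -2*sin(330) + 6*cos(330) = 6.1962

(1.2679, 6.1962)


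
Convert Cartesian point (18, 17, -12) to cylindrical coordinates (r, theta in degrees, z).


r = sqrt(18^2 + 17^2) = 24.7588
theta = atan2(17, 18) = 43.3634 deg
z = -12

r = 24.7588, theta = 43.3634 deg, z = -12


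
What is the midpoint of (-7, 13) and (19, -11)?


Midpoint = ((-7+19)/2, (13+-11)/2) = (6, 1)

(6, 1)


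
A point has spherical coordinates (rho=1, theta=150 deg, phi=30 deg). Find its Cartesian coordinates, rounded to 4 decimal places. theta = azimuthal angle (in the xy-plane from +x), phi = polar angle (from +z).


x = 1 * sin(30) * cos(150) = -0.433
y = 1 * sin(30) * sin(150) = 0.25
z = 1 * cos(30) = 0.866

(-0.433, 0.25, 0.866)


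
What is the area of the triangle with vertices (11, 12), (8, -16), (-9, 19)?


Area = |x1(y2-y3) + x2(y3-y1) + x3(y1-y2)| / 2
= |11*(-16-19) + 8*(19-12) + -9*(12--16)| / 2
= 290.5

290.5


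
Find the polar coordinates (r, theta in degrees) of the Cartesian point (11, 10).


r = sqrt(11^2 + 10^2) = 14.8661
theta = atan2(10, 11) = 42.2737 degrees

r = 14.8661, theta = 42.2737 degrees


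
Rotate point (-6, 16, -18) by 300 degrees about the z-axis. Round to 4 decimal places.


x' = -6*cos(300) - 16*sin(300) = 10.8564
y' = -6*sin(300) + 16*cos(300) = 13.1962
z' = -18

(10.8564, 13.1962, -18)


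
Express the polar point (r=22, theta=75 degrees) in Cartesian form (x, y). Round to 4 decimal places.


x = 22 * cos(75) = 5.694
y = 22 * sin(75) = 21.2504

(5.694, 21.2504)


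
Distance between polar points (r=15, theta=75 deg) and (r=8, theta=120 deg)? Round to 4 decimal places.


d = sqrt(r1^2 + r2^2 - 2*r1*r2*cos(t2-t1))
d = sqrt(15^2 + 8^2 - 2*15*8*cos(120-75)) = 10.9222

10.9222


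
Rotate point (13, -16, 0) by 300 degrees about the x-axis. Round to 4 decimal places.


x' = 13
y' = -16*cos(300) - 0*sin(300) = -8
z' = -16*sin(300) + 0*cos(300) = 13.8564

(13, -8, 13.8564)


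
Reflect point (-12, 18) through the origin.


Reflection through origin: (x, y) -> (-x, -y)
(-12, 18) -> (12, -18)

(12, -18)


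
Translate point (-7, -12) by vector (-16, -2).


Translation: (x+dx, y+dy) = (-7+-16, -12+-2) = (-23, -14)

(-23, -14)


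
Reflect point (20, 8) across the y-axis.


Reflection across y-axis: (x, y) -> (-x, y)
(20, 8) -> (-20, 8)

(-20, 8)


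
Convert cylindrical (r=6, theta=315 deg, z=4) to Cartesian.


x = 6 * cos(315) = 4.2426
y = 6 * sin(315) = -4.2426
z = 4

(4.2426, -4.2426, 4)


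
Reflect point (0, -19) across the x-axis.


Reflection across x-axis: (x, y) -> (x, -y)
(0, -19) -> (0, 19)

(0, 19)


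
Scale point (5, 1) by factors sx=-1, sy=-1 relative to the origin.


Scaling: (x*sx, y*sy) = (5*-1, 1*-1) = (-5, -1)

(-5, -1)


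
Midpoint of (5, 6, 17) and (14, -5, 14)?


Midpoint = ((5+14)/2, (6+-5)/2, (17+14)/2) = (9.5, 0.5, 15.5)

(9.5, 0.5, 15.5)


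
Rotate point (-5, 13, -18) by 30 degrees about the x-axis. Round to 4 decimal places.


x' = -5
y' = 13*cos(30) - -18*sin(30) = 20.2583
z' = 13*sin(30) + -18*cos(30) = -9.0885

(-5, 20.2583, -9.0885)


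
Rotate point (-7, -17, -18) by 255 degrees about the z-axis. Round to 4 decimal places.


x' = -7*cos(255) - -17*sin(255) = -14.609
y' = -7*sin(255) + -17*cos(255) = 11.1614
z' = -18

(-14.609, 11.1614, -18)


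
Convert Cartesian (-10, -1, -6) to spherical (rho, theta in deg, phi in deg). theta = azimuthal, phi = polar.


rho = sqrt((-10)^2 + (-1)^2 + (-6)^2) = 11.7047
theta = atan2(-1, -10) = 185.7106 deg
phi = acos(-6/11.7047) = 120.8381 deg

rho = 11.7047, theta = 185.7106 deg, phi = 120.8381 deg


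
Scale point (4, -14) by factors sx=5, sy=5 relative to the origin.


Scaling: (x*sx, y*sy) = (4*5, -14*5) = (20, -70)

(20, -70)


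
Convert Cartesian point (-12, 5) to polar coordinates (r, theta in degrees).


r = sqrt((-12)^2 + 5^2) = 13
theta = atan2(5, -12) = 157.3801 degrees

r = 13, theta = 157.3801 degrees


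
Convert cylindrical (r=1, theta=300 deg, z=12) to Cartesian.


x = 1 * cos(300) = 0.5
y = 1 * sin(300) = -0.866
z = 12

(0.5, -0.866, 12)


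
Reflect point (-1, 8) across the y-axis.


Reflection across y-axis: (x, y) -> (-x, y)
(-1, 8) -> (1, 8)

(1, 8)


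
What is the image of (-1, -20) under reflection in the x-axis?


Reflection across x-axis: (x, y) -> (x, -y)
(-1, -20) -> (-1, 20)

(-1, 20)


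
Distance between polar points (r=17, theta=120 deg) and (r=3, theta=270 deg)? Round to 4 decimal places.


d = sqrt(r1^2 + r2^2 - 2*r1*r2*cos(t2-t1))
d = sqrt(17^2 + 3^2 - 2*17*3*cos(270-120)) = 19.6554

19.6554


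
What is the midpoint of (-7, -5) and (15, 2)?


Midpoint = ((-7+15)/2, (-5+2)/2) = (4, -1.5)

(4, -1.5)


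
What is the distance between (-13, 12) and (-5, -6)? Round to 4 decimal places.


d = sqrt((-5--13)^2 + (-6-12)^2) = 19.6977

19.6977


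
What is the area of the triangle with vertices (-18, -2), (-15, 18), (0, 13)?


Area = |x1(y2-y3) + x2(y3-y1) + x3(y1-y2)| / 2
= |-18*(18-13) + -15*(13--2) + 0*(-2-18)| / 2
= 157.5

157.5


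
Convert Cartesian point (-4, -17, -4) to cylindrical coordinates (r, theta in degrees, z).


r = sqrt((-4)^2 + (-17)^2) = 17.4642
theta = atan2(-17, -4) = 256.7595 deg
z = -4

r = 17.4642, theta = 256.7595 deg, z = -4


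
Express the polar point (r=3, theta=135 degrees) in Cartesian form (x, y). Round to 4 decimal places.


x = 3 * cos(135) = -2.1213
y = 3 * sin(135) = 2.1213

(-2.1213, 2.1213)


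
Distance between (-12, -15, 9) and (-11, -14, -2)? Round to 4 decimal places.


d = sqrt((-11--12)^2 + (-14--15)^2 + (-2-9)^2) = 11.0905

11.0905


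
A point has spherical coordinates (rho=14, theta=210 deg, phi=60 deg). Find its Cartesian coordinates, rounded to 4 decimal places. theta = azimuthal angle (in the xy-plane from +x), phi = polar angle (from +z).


x = 14 * sin(60) * cos(210) = -10.5
y = 14 * sin(60) * sin(210) = -6.0622
z = 14 * cos(60) = 7

(-10.5, -6.0622, 7)


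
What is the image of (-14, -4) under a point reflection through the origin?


Reflection through origin: (x, y) -> (-x, -y)
(-14, -4) -> (14, 4)

(14, 4)


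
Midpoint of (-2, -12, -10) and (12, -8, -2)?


Midpoint = ((-2+12)/2, (-12+-8)/2, (-10+-2)/2) = (5, -10, -6)

(5, -10, -6)


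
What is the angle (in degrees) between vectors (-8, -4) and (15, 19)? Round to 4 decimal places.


dot = -8*15 + -4*19 = -196
|u| = 8.9443, |v| = 24.2074
cos(angle) = -0.9052
angle = 154.8552 degrees

154.8552 degrees


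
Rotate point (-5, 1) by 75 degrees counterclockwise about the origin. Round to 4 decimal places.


x' = -5*cos(75) - 1*sin(75) = -2.26
y' = -5*sin(75) + 1*cos(75) = -4.5708

(-2.26, -4.5708)


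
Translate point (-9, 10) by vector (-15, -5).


Translation: (x+dx, y+dy) = (-9+-15, 10+-5) = (-24, 5)

(-24, 5)


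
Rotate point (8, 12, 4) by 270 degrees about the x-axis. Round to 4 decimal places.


x' = 8
y' = 12*cos(270) - 4*sin(270) = 4
z' = 12*sin(270) + 4*cos(270) = -12

(8, 4, -12)


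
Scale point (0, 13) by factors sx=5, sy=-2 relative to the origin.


Scaling: (x*sx, y*sy) = (0*5, 13*-2) = (0, -26)

(0, -26)


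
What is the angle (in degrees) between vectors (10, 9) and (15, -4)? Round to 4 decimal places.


dot = 10*15 + 9*-4 = 114
|u| = 13.4536, |v| = 15.5242
cos(angle) = 0.5458
angle = 56.9186 degrees

56.9186 degrees


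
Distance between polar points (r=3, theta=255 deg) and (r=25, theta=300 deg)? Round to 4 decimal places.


d = sqrt(r1^2 + r2^2 - 2*r1*r2*cos(t2-t1))
d = sqrt(3^2 + 25^2 - 2*3*25*cos(300-255)) = 22.9768

22.9768


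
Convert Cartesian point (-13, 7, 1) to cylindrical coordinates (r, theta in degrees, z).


r = sqrt((-13)^2 + 7^2) = 14.7648
theta = atan2(7, -13) = 151.6992 deg
z = 1

r = 14.7648, theta = 151.6992 deg, z = 1


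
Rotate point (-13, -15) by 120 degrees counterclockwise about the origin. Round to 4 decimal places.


x' = -13*cos(120) - -15*sin(120) = 19.4904
y' = -13*sin(120) + -15*cos(120) = -3.7583

(19.4904, -3.7583)


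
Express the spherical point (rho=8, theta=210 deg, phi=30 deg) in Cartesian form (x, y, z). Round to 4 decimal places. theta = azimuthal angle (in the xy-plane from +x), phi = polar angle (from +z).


x = 8 * sin(30) * cos(210) = -3.4641
y = 8 * sin(30) * sin(210) = -2
z = 8 * cos(30) = 6.9282

(-3.4641, -2, 6.9282)


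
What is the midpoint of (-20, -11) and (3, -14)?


Midpoint = ((-20+3)/2, (-11+-14)/2) = (-8.5, -12.5)

(-8.5, -12.5)


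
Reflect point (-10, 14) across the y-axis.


Reflection across y-axis: (x, y) -> (-x, y)
(-10, 14) -> (10, 14)

(10, 14)


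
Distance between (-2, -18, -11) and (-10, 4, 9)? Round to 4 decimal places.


d = sqrt((-10--2)^2 + (4--18)^2 + (9--11)^2) = 30.7896

30.7896


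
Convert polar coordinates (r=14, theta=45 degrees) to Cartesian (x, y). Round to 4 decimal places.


x = 14 * cos(45) = 9.8995
y = 14 * sin(45) = 9.8995

(9.8995, 9.8995)


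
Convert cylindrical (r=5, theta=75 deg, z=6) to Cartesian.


x = 5 * cos(75) = 1.2941
y = 5 * sin(75) = 4.8296
z = 6

(1.2941, 4.8296, 6)


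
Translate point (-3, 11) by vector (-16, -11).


Translation: (x+dx, y+dy) = (-3+-16, 11+-11) = (-19, 0)

(-19, 0)


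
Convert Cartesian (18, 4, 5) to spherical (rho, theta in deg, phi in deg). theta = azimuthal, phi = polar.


rho = sqrt(18^2 + 4^2 + 5^2) = 19.105
theta = atan2(4, 18) = 12.5288 deg
phi = acos(5/19.105) = 74.8283 deg

rho = 19.105, theta = 12.5288 deg, phi = 74.8283 deg


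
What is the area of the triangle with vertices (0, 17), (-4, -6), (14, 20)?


Area = |x1(y2-y3) + x2(y3-y1) + x3(y1-y2)| / 2
= |0*(-6-20) + -4*(20-17) + 14*(17--6)| / 2
= 155

155


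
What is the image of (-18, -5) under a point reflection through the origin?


Reflection through origin: (x, y) -> (-x, -y)
(-18, -5) -> (18, 5)

(18, 5)


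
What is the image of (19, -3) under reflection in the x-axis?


Reflection across x-axis: (x, y) -> (x, -y)
(19, -3) -> (19, 3)

(19, 3)


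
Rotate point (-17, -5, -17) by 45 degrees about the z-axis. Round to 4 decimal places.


x' = -17*cos(45) - -5*sin(45) = -8.4853
y' = -17*sin(45) + -5*cos(45) = -15.5563
z' = -17

(-8.4853, -15.5563, -17)


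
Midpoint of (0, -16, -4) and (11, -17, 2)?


Midpoint = ((0+11)/2, (-16+-17)/2, (-4+2)/2) = (5.5, -16.5, -1)

(5.5, -16.5, -1)


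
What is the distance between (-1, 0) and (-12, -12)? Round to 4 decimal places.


d = sqrt((-12--1)^2 + (-12-0)^2) = 16.2788

16.2788


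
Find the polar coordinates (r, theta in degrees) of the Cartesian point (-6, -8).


r = sqrt((-6)^2 + (-8)^2) = 10
theta = atan2(-8, -6) = 233.1301 degrees

r = 10, theta = 233.1301 degrees


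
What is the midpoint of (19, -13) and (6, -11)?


Midpoint = ((19+6)/2, (-13+-11)/2) = (12.5, -12)

(12.5, -12)


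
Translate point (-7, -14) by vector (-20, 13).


Translation: (x+dx, y+dy) = (-7+-20, -14+13) = (-27, -1)

(-27, -1)


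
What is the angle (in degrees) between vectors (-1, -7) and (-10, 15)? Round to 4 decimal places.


dot = -1*-10 + -7*15 = -95
|u| = 7.0711, |v| = 18.0278
cos(angle) = -0.7452
angle = 138.1798 degrees

138.1798 degrees


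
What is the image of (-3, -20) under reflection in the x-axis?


Reflection across x-axis: (x, y) -> (x, -y)
(-3, -20) -> (-3, 20)

(-3, 20)


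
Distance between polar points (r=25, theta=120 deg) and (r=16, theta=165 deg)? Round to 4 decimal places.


d = sqrt(r1^2 + r2^2 - 2*r1*r2*cos(t2-t1))
d = sqrt(25^2 + 16^2 - 2*25*16*cos(165-120)) = 17.7571

17.7571


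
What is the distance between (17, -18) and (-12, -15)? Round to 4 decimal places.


d = sqrt((-12-17)^2 + (-15--18)^2) = 29.1548

29.1548


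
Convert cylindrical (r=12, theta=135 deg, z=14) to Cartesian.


x = 12 * cos(135) = -8.4853
y = 12 * sin(135) = 8.4853
z = 14

(-8.4853, 8.4853, 14)


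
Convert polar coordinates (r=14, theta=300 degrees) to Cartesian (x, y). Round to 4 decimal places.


x = 14 * cos(300) = 7
y = 14 * sin(300) = -12.1244

(7, -12.1244)


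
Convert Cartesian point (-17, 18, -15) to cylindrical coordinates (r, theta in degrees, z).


r = sqrt((-17)^2 + 18^2) = 24.7588
theta = atan2(18, -17) = 133.3634 deg
z = -15

r = 24.7588, theta = 133.3634 deg, z = -15


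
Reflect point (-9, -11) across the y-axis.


Reflection across y-axis: (x, y) -> (-x, y)
(-9, -11) -> (9, -11)

(9, -11)


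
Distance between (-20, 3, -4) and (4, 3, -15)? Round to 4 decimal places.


d = sqrt((4--20)^2 + (3-3)^2 + (-15--4)^2) = 26.4008

26.4008


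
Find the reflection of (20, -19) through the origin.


Reflection through origin: (x, y) -> (-x, -y)
(20, -19) -> (-20, 19)

(-20, 19)


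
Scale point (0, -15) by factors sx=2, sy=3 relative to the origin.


Scaling: (x*sx, y*sy) = (0*2, -15*3) = (0, -45)

(0, -45)


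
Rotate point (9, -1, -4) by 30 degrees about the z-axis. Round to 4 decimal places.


x' = 9*cos(30) - -1*sin(30) = 8.2942
y' = 9*sin(30) + -1*cos(30) = 3.634
z' = -4

(8.2942, 3.634, -4)


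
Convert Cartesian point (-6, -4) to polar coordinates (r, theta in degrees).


r = sqrt((-6)^2 + (-4)^2) = 7.2111
theta = atan2(-4, -6) = 213.6901 degrees

r = 7.2111, theta = 213.6901 degrees


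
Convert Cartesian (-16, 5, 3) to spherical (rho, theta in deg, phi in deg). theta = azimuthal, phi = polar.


rho = sqrt((-16)^2 + 5^2 + 3^2) = 17.0294
theta = atan2(5, -16) = 162.646 deg
phi = acos(3/17.0294) = 79.8535 deg

rho = 17.0294, theta = 162.646 deg, phi = 79.8535 deg


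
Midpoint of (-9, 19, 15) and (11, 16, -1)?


Midpoint = ((-9+11)/2, (19+16)/2, (15+-1)/2) = (1, 17.5, 7)

(1, 17.5, 7)


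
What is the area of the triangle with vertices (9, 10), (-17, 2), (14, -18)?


Area = |x1(y2-y3) + x2(y3-y1) + x3(y1-y2)| / 2
= |9*(2--18) + -17*(-18-10) + 14*(10-2)| / 2
= 384

384


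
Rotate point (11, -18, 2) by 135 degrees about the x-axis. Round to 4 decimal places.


x' = 11
y' = -18*cos(135) - 2*sin(135) = 11.3137
z' = -18*sin(135) + 2*cos(135) = -14.1421

(11, 11.3137, -14.1421)


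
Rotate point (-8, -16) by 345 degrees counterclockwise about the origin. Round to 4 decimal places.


x' = -8*cos(345) - -16*sin(345) = -11.8685
y' = -8*sin(345) + -16*cos(345) = -13.3843

(-11.8685, -13.3843)


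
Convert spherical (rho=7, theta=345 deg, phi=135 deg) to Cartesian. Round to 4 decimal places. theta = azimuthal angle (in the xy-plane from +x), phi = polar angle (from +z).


x = 7 * sin(135) * cos(345) = 4.7811
y = 7 * sin(135) * sin(345) = -1.2811
z = 7 * cos(135) = -4.9497

(4.7811, -1.2811, -4.9497)


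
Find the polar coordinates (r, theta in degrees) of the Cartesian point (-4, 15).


r = sqrt((-4)^2 + 15^2) = 15.5242
theta = atan2(15, -4) = 104.9314 degrees

r = 15.5242, theta = 104.9314 degrees


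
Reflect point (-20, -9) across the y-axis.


Reflection across y-axis: (x, y) -> (-x, y)
(-20, -9) -> (20, -9)

(20, -9)


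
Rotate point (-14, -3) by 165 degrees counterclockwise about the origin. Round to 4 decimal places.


x' = -14*cos(165) - -3*sin(165) = 14.2994
y' = -14*sin(165) + -3*cos(165) = -0.7257

(14.2994, -0.7257)


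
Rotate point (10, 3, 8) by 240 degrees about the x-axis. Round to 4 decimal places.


x' = 10
y' = 3*cos(240) - 8*sin(240) = 5.4282
z' = 3*sin(240) + 8*cos(240) = -6.5981

(10, 5.4282, -6.5981)


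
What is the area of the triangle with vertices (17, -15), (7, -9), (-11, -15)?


Area = |x1(y2-y3) + x2(y3-y1) + x3(y1-y2)| / 2
= |17*(-9--15) + 7*(-15--15) + -11*(-15--9)| / 2
= 84

84


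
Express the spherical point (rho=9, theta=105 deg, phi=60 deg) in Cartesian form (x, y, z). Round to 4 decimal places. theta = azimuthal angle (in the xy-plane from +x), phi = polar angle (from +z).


x = 9 * sin(60) * cos(105) = -2.0173
y = 9 * sin(60) * sin(105) = 7.5286
z = 9 * cos(60) = 4.5

(-2.0173, 7.5286, 4.5)


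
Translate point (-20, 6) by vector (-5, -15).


Translation: (x+dx, y+dy) = (-20+-5, 6+-15) = (-25, -9)

(-25, -9)


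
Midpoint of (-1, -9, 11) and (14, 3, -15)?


Midpoint = ((-1+14)/2, (-9+3)/2, (11+-15)/2) = (6.5, -3, -2)

(6.5, -3, -2)


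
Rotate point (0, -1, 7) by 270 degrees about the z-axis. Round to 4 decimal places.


x' = 0*cos(270) - -1*sin(270) = -1
y' = 0*sin(270) + -1*cos(270) = 0
z' = 7

(-1, 0, 7)


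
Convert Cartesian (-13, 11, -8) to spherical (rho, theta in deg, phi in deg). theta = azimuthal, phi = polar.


rho = sqrt((-13)^2 + 11^2 + (-8)^2) = 18.8149
theta = atan2(11, -13) = 139.7636 deg
phi = acos(-8/18.8149) = 115.163 deg

rho = 18.8149, theta = 139.7636 deg, phi = 115.163 deg


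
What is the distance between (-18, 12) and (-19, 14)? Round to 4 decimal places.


d = sqrt((-19--18)^2 + (14-12)^2) = 2.2361

2.2361


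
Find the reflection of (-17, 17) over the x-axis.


Reflection across x-axis: (x, y) -> (x, -y)
(-17, 17) -> (-17, -17)

(-17, -17)


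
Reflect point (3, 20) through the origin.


Reflection through origin: (x, y) -> (-x, -y)
(3, 20) -> (-3, -20)

(-3, -20)


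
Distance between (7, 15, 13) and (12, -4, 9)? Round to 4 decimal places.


d = sqrt((12-7)^2 + (-4-15)^2 + (9-13)^2) = 20.0499

20.0499


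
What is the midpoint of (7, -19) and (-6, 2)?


Midpoint = ((7+-6)/2, (-19+2)/2) = (0.5, -8.5)

(0.5, -8.5)


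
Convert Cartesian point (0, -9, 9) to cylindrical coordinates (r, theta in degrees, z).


r = sqrt(0^2 + (-9)^2) = 9
theta = atan2(-9, 0) = 270 deg
z = 9

r = 9, theta = 270 deg, z = 9


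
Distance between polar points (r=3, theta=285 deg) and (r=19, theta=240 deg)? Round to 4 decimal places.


d = sqrt(r1^2 + r2^2 - 2*r1*r2*cos(t2-t1))
d = sqrt(3^2 + 19^2 - 2*3*19*cos(240-285)) = 17.0115

17.0115


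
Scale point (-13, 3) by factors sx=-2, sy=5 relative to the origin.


Scaling: (x*sx, y*sy) = (-13*-2, 3*5) = (26, 15)

(26, 15)


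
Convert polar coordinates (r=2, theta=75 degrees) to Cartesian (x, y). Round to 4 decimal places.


x = 2 * cos(75) = 0.5176
y = 2 * sin(75) = 1.9319

(0.5176, 1.9319)


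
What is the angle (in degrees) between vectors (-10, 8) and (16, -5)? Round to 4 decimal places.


dot = -10*16 + 8*-5 = -200
|u| = 12.8062, |v| = 16.7631
cos(angle) = -0.9317
angle = 158.6942 degrees

158.6942 degrees


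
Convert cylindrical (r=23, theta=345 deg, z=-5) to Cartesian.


x = 23 * cos(345) = 22.2163
y = 23 * sin(345) = -5.9528
z = -5

(22.2163, -5.9528, -5)


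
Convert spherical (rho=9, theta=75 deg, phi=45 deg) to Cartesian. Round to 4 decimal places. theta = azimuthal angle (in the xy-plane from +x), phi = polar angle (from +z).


x = 9 * sin(45) * cos(75) = 1.6471
y = 9 * sin(45) * sin(75) = 6.1471
z = 9 * cos(45) = 6.364

(1.6471, 6.1471, 6.364)


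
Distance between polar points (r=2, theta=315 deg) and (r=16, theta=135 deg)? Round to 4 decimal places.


d = sqrt(r1^2 + r2^2 - 2*r1*r2*cos(t2-t1))
d = sqrt(2^2 + 16^2 - 2*2*16*cos(135-315)) = 18

18


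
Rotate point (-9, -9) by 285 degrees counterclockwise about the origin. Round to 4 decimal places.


x' = -9*cos(285) - -9*sin(285) = -11.0227
y' = -9*sin(285) + -9*cos(285) = 6.364

(-11.0227, 6.364)


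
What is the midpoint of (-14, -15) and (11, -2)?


Midpoint = ((-14+11)/2, (-15+-2)/2) = (-1.5, -8.5)

(-1.5, -8.5)


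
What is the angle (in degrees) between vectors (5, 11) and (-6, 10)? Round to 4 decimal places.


dot = 5*-6 + 11*10 = 80
|u| = 12.083, |v| = 11.6619
cos(angle) = 0.5677
angle = 55.4077 degrees

55.4077 degrees


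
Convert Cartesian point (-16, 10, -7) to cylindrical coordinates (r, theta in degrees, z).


r = sqrt((-16)^2 + 10^2) = 18.868
theta = atan2(10, -16) = 147.9946 deg
z = -7

r = 18.868, theta = 147.9946 deg, z = -7


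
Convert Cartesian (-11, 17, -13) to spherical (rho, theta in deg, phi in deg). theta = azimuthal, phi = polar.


rho = sqrt((-11)^2 + 17^2 + (-13)^2) = 24.0624
theta = atan2(17, -11) = 122.9052 deg
phi = acos(-13/24.0624) = 122.7014 deg

rho = 24.0624, theta = 122.9052 deg, phi = 122.7014 deg


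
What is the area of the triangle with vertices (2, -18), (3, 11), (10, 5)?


Area = |x1(y2-y3) + x2(y3-y1) + x3(y1-y2)| / 2
= |2*(11-5) + 3*(5--18) + 10*(-18-11)| / 2
= 104.5

104.5


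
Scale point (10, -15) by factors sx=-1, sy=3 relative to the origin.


Scaling: (x*sx, y*sy) = (10*-1, -15*3) = (-10, -45)

(-10, -45)


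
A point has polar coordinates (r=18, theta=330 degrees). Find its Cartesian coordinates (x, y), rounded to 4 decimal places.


x = 18 * cos(330) = 15.5885
y = 18 * sin(330) = -9

(15.5885, -9)


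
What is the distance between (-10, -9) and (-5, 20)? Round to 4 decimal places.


d = sqrt((-5--10)^2 + (20--9)^2) = 29.4279

29.4279


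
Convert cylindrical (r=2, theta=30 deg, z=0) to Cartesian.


x = 2 * cos(30) = 1.7321
y = 2 * sin(30) = 1
z = 0

(1.7321, 1, 0)


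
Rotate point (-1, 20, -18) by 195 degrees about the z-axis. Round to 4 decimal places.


x' = -1*cos(195) - 20*sin(195) = 6.1423
y' = -1*sin(195) + 20*cos(195) = -19.0597
z' = -18

(6.1423, -19.0597, -18)


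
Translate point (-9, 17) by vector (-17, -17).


Translation: (x+dx, y+dy) = (-9+-17, 17+-17) = (-26, 0)

(-26, 0)


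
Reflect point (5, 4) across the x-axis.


Reflection across x-axis: (x, y) -> (x, -y)
(5, 4) -> (5, -4)

(5, -4)


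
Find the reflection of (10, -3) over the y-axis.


Reflection across y-axis: (x, y) -> (-x, y)
(10, -3) -> (-10, -3)

(-10, -3)


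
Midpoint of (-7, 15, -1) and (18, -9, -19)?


Midpoint = ((-7+18)/2, (15+-9)/2, (-1+-19)/2) = (5.5, 3, -10)

(5.5, 3, -10)


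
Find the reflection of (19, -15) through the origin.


Reflection through origin: (x, y) -> (-x, -y)
(19, -15) -> (-19, 15)

(-19, 15)


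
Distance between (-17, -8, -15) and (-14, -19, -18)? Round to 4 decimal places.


d = sqrt((-14--17)^2 + (-19--8)^2 + (-18--15)^2) = 11.7898

11.7898


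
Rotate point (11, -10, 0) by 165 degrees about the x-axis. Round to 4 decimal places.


x' = 11
y' = -10*cos(165) - 0*sin(165) = 9.6593
z' = -10*sin(165) + 0*cos(165) = -2.5882

(11, 9.6593, -2.5882)


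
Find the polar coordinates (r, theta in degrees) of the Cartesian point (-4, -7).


r = sqrt((-4)^2 + (-7)^2) = 8.0623
theta = atan2(-7, -4) = 240.2551 degrees

r = 8.0623, theta = 240.2551 degrees


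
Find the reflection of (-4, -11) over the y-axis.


Reflection across y-axis: (x, y) -> (-x, y)
(-4, -11) -> (4, -11)

(4, -11)


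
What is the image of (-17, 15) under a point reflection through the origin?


Reflection through origin: (x, y) -> (-x, -y)
(-17, 15) -> (17, -15)

(17, -15)


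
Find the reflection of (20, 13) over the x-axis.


Reflection across x-axis: (x, y) -> (x, -y)
(20, 13) -> (20, -13)

(20, -13)


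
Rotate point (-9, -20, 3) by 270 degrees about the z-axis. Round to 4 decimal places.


x' = -9*cos(270) - -20*sin(270) = -20
y' = -9*sin(270) + -20*cos(270) = 9
z' = 3

(-20, 9, 3)


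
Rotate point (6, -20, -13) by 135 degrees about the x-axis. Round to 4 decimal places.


x' = 6
y' = -20*cos(135) - -13*sin(135) = 23.3345
z' = -20*sin(135) + -13*cos(135) = -4.9497

(6, 23.3345, -4.9497)


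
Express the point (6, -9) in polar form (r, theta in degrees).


r = sqrt(6^2 + (-9)^2) = 10.8167
theta = atan2(-9, 6) = 303.6901 degrees

r = 10.8167, theta = 303.6901 degrees


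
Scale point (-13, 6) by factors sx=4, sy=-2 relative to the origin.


Scaling: (x*sx, y*sy) = (-13*4, 6*-2) = (-52, -12)

(-52, -12)


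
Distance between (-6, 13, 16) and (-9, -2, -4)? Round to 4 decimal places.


d = sqrt((-9--6)^2 + (-2-13)^2 + (-4-16)^2) = 25.1794

25.1794


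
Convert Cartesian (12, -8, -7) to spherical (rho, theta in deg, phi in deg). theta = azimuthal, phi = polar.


rho = sqrt(12^2 + (-8)^2 + (-7)^2) = 16.0312
theta = atan2(-8, 12) = 326.3099 deg
phi = acos(-7/16.0312) = 115.8902 deg

rho = 16.0312, theta = 326.3099 deg, phi = 115.8902 deg


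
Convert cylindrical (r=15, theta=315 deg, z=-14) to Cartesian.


x = 15 * cos(315) = 10.6066
y = 15 * sin(315) = -10.6066
z = -14

(10.6066, -10.6066, -14)


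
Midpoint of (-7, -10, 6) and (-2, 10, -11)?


Midpoint = ((-7+-2)/2, (-10+10)/2, (6+-11)/2) = (-4.5, 0, -2.5)

(-4.5, 0, -2.5)
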